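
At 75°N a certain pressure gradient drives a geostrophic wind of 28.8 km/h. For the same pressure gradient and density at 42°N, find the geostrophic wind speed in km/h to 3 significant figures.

With the same pressure gradient and density, V_g ∝ 1/f ∝ 1/sin φ.
V₂ = V₁ · sin φ₁ / sin φ₂ = 28.8 × sin 75° / sin 42°
V₂ = 28.8 × 0.9659/0.6691 = 41.6 km/h

41.6 km/h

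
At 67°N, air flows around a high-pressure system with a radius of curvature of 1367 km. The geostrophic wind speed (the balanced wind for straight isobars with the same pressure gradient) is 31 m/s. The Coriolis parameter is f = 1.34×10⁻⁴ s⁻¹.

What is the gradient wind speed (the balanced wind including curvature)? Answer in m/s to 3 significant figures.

39.5 m/s

Around a high, pressure-gradient force acts outward with centrifugal, so Coriolis balances both:
fV = (1/ρ)|∂P/∂n| + V²/R  →  V² − fR·V + fR·V_g = 0
With fR = 1.34×10⁻⁴ × 1367×10³ m = 183 m/s:
V = [fR − √((fR)² − 4 fR V_g)]/2 = [183 − √(183² − 4×183×31)]/2 = 39.5 m/s
Supergeostrophic (V > V_g = 31 m/s), as expected around a high.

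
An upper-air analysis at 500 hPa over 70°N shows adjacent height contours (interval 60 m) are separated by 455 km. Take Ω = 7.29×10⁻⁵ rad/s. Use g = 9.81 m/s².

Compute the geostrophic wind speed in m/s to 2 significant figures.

9.4 m/s

Coriolis parameter at 70°N:
f = 2Ω sin φ = 2 × 7.29×10⁻⁵ × sin 70° = 1.37×10⁻⁴ s⁻¹
Height gradient: |∂Z/∂n| = 60 m / 455000 m = 1.32×10⁻⁴
On a pressure surface, geostrophic balance gives V_g = (g/f)|∂Z/∂n|:
V_g = 9.81 × 1.32×10⁻⁴ / 1.37×10⁻⁴ = 9.44 m/s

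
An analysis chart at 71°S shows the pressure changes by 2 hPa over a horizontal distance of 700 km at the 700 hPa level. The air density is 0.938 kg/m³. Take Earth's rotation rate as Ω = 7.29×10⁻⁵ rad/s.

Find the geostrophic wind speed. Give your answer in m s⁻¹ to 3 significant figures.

2.21 m s⁻¹

Coriolis parameter at 71°S:
f = 2Ω sin φ = 2 × 7.29×10⁻⁵ × sin 71° = 1.38×10⁻⁴ s⁻¹
Pressure gradient: |∂P/∂n| = 200 Pa / 700000 m = 2.86×10⁻⁴ Pa/m
Geostrophic balance (pressure-gradient force = Coriolis force):
V_g = (1/(fρ)) |∂P/∂n| = 2.86×10⁻⁴ / (1.38×10⁻⁴ × 0.938) = 2.21 m/s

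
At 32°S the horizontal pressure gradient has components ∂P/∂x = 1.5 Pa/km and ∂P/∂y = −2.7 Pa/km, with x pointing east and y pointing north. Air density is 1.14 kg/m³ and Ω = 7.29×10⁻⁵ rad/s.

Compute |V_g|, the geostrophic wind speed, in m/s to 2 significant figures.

Coriolis parameter at 32°S:
f = 2Ω sin φ = 2 × 7.29×10⁻⁵ × sin 32° = 7.73×10⁻⁵ s⁻¹
In the Southern Hemisphere f is negative: f = −7.73×10⁻⁵ s⁻¹.
Component geostrophic relations (x east, y north):
u_g = −(1/(fρ)) ∂P/∂y,  v_g = (1/(fρ)) ∂P/∂x
u_g = −(−2.7×10⁻³)/(−7.73×10⁻⁵ × 1.14) = −30.7 m/s;  v_g = (1.5×10⁻³)/(−7.73×10⁻⁵ × 1.14) = −17.0 m/s
|V_g| = √(u_g² + v_g²) = 35.1 m/s

35 m/s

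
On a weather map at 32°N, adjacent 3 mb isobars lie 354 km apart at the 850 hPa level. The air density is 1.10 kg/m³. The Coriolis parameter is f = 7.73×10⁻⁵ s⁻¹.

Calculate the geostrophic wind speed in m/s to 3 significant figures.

9.97 m/s

Pressure gradient: |∂P/∂n| = 300 Pa / 354000 m = 8.47×10⁻⁴ Pa/m
Geostrophic balance (pressure-gradient force = Coriolis force):
V_g = (1/(fρ)) |∂P/∂n| = 8.47×10⁻⁴ / (7.73×10⁻⁵ × 1.10) = 9.97 m/s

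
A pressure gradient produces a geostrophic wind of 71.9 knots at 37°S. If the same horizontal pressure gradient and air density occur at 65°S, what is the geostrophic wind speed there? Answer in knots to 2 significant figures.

With the same pressure gradient and density, V_g ∝ 1/f ∝ 1/sin φ.
V₂ = V₁ · sin φ₁ / sin φ₂ = 71.9 × sin 37° / sin 65°
V₂ = 71.9 × 0.6018/0.9063 = 48 knots

48 knots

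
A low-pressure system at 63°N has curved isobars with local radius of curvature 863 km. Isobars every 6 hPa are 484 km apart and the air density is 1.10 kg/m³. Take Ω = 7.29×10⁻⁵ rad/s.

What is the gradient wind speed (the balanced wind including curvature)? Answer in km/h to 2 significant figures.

29 km/h

Coriolis parameter at 63°N:
f = 2Ω sin φ = 2 × 7.29×10⁻⁵ × sin 63° = 1.30×10⁻⁴ s⁻¹
Pressure gradient: |∂P/∂n| = 600 Pa / 484000 m = 1.24×10⁻³ Pa/m
Geostrophic speed: V_g = |∂P/∂n|/(fρ) = 1.24×10⁻³/(1.30×10⁻⁴ × 1.10) = 8.68 m/s
Around a low, centrifugal force acts outward with Coriolis, so pressure-gradient force balances both:
(1/ρ)|∂P/∂n| = fV + V²/R  →  V² + fR·V − fR·V_g = 0
With fR = 1.30×10⁻⁴ × 863×10³ m = 112 m/s:
V = [−fR + √((fR)² + 4 fR V_g)]/2 = [−112 + √(112² + 4×112×8.68)]/2 = 8.09 m/s
Subgeostrophic (V < V_g = 8.68 m/s), as expected around a low.
Converting: 8.09 m/s × 3.6 = 29 km/h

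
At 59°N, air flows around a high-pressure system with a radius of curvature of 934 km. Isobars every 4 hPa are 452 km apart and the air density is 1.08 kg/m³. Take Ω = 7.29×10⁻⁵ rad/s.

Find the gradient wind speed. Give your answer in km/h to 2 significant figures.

Coriolis parameter at 59°N:
f = 2Ω sin φ = 2 × 7.29×10⁻⁵ × sin 59° = 1.25×10⁻⁴ s⁻¹
Pressure gradient: |∂P/∂n| = 400 Pa / 452000 m = 8.85×10⁻⁴ Pa/m
Geostrophic speed: V_g = |∂P/∂n|/(fρ) = 8.85×10⁻⁴/(1.25×10⁻⁴ × 1.08) = 6.56 m/s
Around a high, pressure-gradient force acts outward with centrifugal, so Coriolis balances both:
fV = (1/ρ)|∂P/∂n| + V²/R  →  V² − fR·V + fR·V_g = 0
With fR = 1.25×10⁻⁴ × 934×10³ m = 117 m/s:
V = [fR − √((fR)² − 4 fR V_g)]/2 = [117 − √(117² − 4×117×6.56)]/2 = 6.97 m/s
Supergeostrophic (V > V_g = 6.56 m/s), as expected around a high.
Converting: 6.97 m/s × 3.6 = 25 km/h

25 km/h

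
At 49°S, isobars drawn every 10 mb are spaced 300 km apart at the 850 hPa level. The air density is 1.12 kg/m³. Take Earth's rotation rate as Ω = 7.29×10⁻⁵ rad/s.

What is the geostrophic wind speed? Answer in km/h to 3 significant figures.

97.4 km/h

Coriolis parameter at 49°S:
f = 2Ω sin φ = 2 × 7.29×10⁻⁵ × sin 49° = 1.10×10⁻⁴ s⁻¹
Pressure gradient: |∂P/∂n| = 1000 Pa / 300000 m = 3.33×10⁻³ Pa/m
Geostrophic balance (pressure-gradient force = Coriolis force):
V_g = (1/(fρ)) |∂P/∂n| = 3.33×10⁻³ / (1.10×10⁻⁴ × 1.12) = 27.0 m/s
Converting: 27.0 m/s × 3.6 = 97.4 km/h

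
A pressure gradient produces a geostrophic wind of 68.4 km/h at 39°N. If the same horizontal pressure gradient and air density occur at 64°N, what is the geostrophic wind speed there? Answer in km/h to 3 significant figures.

47.9 km/h

With the same pressure gradient and density, V_g ∝ 1/f ∝ 1/sin φ.
V₂ = V₁ · sin φ₁ / sin φ₂ = 68.4 × sin 39° / sin 64°
V₂ = 68.4 × 0.6293/0.8988 = 47.9 km/h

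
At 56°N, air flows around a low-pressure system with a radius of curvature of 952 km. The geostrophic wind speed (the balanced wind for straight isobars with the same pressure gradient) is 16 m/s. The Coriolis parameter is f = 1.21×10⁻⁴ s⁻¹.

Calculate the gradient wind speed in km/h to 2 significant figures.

51 km/h

Around a low, centrifugal force acts outward with Coriolis, so pressure-gradient force balances both:
(1/ρ)|∂P/∂n| = fV + V²/R  →  V² + fR·V − fR·V_g = 0
With fR = 1.21×10⁻⁴ × 952×10³ m = 115 m/s:
V = [−fR + √((fR)² + 4 fR V_g)]/2 = [−115 + √(115² + 4×115×16)]/2 = 14.2 m/s
Subgeostrophic (V < V_g = 16 m/s), as expected around a low.
Converting: 14.2 m/s × 3.6 = 51 km/h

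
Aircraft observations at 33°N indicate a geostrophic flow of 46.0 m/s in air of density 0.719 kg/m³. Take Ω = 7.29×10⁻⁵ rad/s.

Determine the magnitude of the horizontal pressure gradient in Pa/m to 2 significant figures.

2.6×10⁻³ Pa/m

Coriolis parameter at 33°N:
f = 2Ω sin φ = 2 × 7.29×10⁻⁵ × sin 33° = 7.94×10⁻⁵ s⁻¹
Geostrophic balance rearranged: |∂P/∂n| = f ρ V_g
|∂P/∂n| = 7.94×10⁻⁵ × 0.719 × 46.0 = 2.63×10⁻³ Pa/m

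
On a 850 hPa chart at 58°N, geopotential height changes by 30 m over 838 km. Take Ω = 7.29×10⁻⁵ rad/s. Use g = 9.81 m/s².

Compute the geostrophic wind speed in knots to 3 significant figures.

Coriolis parameter at 58°N:
f = 2Ω sin φ = 2 × 7.29×10⁻⁵ × sin 58° = 1.24×10⁻⁴ s⁻¹
Height gradient: |∂Z/∂n| = 30 m / 838000 m = 3.58×10⁻⁵
On a pressure surface, geostrophic balance gives V_g = (g/f)|∂Z/∂n|:
V_g = 9.81 × 3.58×10⁻⁵ / 1.24×10⁻⁴ = 2.84 m/s
Converting: 2.84 m/s × 1.944 = 5.52 knots

5.52 knots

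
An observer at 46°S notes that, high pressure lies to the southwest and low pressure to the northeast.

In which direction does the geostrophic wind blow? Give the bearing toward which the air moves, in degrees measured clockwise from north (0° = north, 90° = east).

315°

The pressure-gradient force points toward the northeast (bearing 045°).
Geostrophic balance: in the Southern Hemisphere the Coriolis force deflects motion to the left, so the geostrophic wind blows 90° to the left of the pressure-gradient force (low pressure on the right).
Rotating 045° by 90° counterclockwise gives 315° — the wind blows toward the northwest.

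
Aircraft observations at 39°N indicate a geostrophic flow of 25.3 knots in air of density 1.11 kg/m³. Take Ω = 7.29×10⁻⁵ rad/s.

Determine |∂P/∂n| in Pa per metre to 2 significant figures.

1.3×10⁻³ Pa/m

Coriolis parameter at 39°N:
f = 2Ω sin φ = 2 × 7.29×10⁻⁵ × sin 39° = 9.18×10⁻⁵ s⁻¹
Wind speed in SI: 25.3 knots = 13.0 m/s
Geostrophic balance rearranged: |∂P/∂n| = f ρ V_g
|∂P/∂n| = 9.18×10⁻⁵ × 1.11 × 13.0 = 1.33×10⁻³ Pa/m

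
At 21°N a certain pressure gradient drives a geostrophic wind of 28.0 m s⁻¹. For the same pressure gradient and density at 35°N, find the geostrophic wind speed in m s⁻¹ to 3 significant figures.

17.5 m s⁻¹

With the same pressure gradient and density, V_g ∝ 1/f ∝ 1/sin φ.
V₂ = V₁ · sin φ₁ / sin φ₂ = 28.0 × sin 21° / sin 35°
V₂ = 28.0 × 0.3584/0.5736 = 17.5 m s⁻¹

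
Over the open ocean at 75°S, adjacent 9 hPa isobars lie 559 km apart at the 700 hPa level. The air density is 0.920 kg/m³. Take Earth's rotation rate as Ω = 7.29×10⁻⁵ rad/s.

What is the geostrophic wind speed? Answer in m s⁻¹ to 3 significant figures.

12.4 m s⁻¹

Coriolis parameter at 75°S:
f = 2Ω sin φ = 2 × 7.29×10⁻⁵ × sin 75° = 1.41×10⁻⁴ s⁻¹
Pressure gradient: |∂P/∂n| = 900 Pa / 559000 m = 1.61×10⁻³ Pa/m
Geostrophic balance (pressure-gradient force = Coriolis force):
V_g = (1/(fρ)) |∂P/∂n| = 1.61×10⁻³ / (1.41×10⁻⁴ × 0.920) = 12.4 m/s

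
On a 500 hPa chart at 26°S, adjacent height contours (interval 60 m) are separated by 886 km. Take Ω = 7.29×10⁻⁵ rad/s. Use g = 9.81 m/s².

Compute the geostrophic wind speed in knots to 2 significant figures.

Coriolis parameter at 26°S:
f = 2Ω sin φ = 2 × 7.29×10⁻⁵ × sin 26° = 6.39×10⁻⁵ s⁻¹
Height gradient: |∂Z/∂n| = 60 m / 886000 m = 6.77×10⁻⁵
On a pressure surface, geostrophic balance gives V_g = (g/f)|∂Z/∂n|:
V_g = 9.81 × 6.77×10⁻⁵ / 6.39×10⁻⁵ = 10.4 m/s
Converting: 10.4 m/s × 1.944 = 20 knots

20 knots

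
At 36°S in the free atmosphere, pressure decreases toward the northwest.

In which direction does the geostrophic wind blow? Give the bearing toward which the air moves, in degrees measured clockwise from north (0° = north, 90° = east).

The pressure-gradient force points toward the northwest (bearing 315°).
Geostrophic balance: in the Southern Hemisphere the Coriolis force deflects motion to the left, so the geostrophic wind blows 90° to the left of the pressure-gradient force (low pressure on the right).
Rotating 315° by 90° counterclockwise gives 225° — the wind blows toward the southwest.

225°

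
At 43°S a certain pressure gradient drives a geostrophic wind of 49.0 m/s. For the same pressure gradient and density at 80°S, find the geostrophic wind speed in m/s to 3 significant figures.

With the same pressure gradient and density, V_g ∝ 1/f ∝ 1/sin φ.
V₂ = V₁ · sin φ₁ / sin φ₂ = 49.0 × sin 43° / sin 80°
V₂ = 49.0 × 0.6820/0.9848 = 33.9 m/s

33.9 m/s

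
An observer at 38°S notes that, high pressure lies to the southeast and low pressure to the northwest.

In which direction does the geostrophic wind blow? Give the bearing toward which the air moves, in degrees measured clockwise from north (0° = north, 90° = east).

225°

The pressure-gradient force points toward the northwest (bearing 315°).
Geostrophic balance: in the Southern Hemisphere the Coriolis force deflects motion to the left, so the geostrophic wind blows 90° to the left of the pressure-gradient force (low pressure on the right).
Rotating 315° by 90° counterclockwise gives 225° — the wind blows toward the southwest.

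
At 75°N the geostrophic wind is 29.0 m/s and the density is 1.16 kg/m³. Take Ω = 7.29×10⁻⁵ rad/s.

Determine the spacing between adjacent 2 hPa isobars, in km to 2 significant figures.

Coriolis parameter at 75°N:
f = 2Ω sin φ = 2 × 7.29×10⁻⁵ × sin 75° = 1.41×10⁻⁴ s⁻¹
Geostrophic balance rearranged: |∂P/∂n| = f ρ V_g
|∂P/∂n| = 1.41×10⁻⁴ × 1.16 × 29.0 = 4.74×10⁻³ Pa/m
Isobar spacing: Δn = ΔP/|∂P/∂n| = 200 Pa / 4.74×10⁻³ Pa/m = 42216 m ≈ 42 km

42 km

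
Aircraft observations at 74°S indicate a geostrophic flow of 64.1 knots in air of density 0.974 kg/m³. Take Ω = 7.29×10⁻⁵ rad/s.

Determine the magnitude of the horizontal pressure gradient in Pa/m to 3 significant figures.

4.50×10⁻³ Pa/m

Coriolis parameter at 74°S:
f = 2Ω sin φ = 2 × 7.29×10⁻⁵ × sin 74° = 1.40×10⁻⁴ s⁻¹
Wind speed in SI: 64.1 knots = 33.0 m/s
Geostrophic balance rearranged: |∂P/∂n| = f ρ V_g
|∂P/∂n| = 1.40×10⁻⁴ × 0.974 × 33.0 = 4.50×10⁻³ Pa/m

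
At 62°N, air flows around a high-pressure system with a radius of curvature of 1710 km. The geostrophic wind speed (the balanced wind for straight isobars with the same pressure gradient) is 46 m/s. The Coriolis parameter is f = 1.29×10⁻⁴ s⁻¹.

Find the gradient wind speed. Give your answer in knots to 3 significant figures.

127 knots

Around a high, pressure-gradient force acts outward with centrifugal, so Coriolis balances both:
fV = (1/ρ)|∂P/∂n| + V²/R  →  V² − fR·V + fR·V_g = 0
With fR = 1.29×10⁻⁴ × 1710×10³ m = 221 m/s:
V = [fR − √((fR)² − 4 fR V_g)]/2 = [221 − √(221² − 4×221×46)]/2 = 65.4 m/s
Supergeostrophic (V > V_g = 46 m/s), as expected around a high.
Converting: 65.4 m/s × 1.944 = 127 knots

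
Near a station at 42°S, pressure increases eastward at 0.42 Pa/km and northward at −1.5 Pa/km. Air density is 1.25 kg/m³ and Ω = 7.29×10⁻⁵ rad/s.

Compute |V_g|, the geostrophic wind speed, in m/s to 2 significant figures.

13 m/s

Coriolis parameter at 42°S:
f = 2Ω sin φ = 2 × 7.29×10⁻⁵ × sin 42° = 9.76×10⁻⁵ s⁻¹
In the Southern Hemisphere f is negative: f = −9.76×10⁻⁵ s⁻¹.
Component geostrophic relations (x east, y north):
u_g = −(1/(fρ)) ∂P/∂y,  v_g = (1/(fρ)) ∂P/∂x
u_g = −(−1.5×10⁻³)/(−9.76×10⁻⁵ × 1.25) = −12.3 m/s;  v_g = (0.42×10⁻³)/(−9.76×10⁻⁵ × 1.25) = −3.44 m/s
|V_g| = √(u_g² + v_g²) = 12.8 m/s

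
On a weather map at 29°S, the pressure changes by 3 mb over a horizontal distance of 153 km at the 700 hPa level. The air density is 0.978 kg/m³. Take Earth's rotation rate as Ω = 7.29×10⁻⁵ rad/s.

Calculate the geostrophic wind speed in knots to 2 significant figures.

Coriolis parameter at 29°S:
f = 2Ω sin φ = 2 × 7.29×10⁻⁵ × sin 29° = 7.07×10⁻⁵ s⁻¹
Pressure gradient: |∂P/∂n| = 300 Pa / 153000 m = 1.96×10⁻³ Pa/m
Geostrophic balance (pressure-gradient force = Coriolis force):
V_g = (1/(fρ)) |∂P/∂n| = 1.96×10⁻³ / (7.07×10⁻⁵ × 0.978) = 28.4 m/s
Converting: 28.4 m/s × 1.944 = 55 knots

55 knots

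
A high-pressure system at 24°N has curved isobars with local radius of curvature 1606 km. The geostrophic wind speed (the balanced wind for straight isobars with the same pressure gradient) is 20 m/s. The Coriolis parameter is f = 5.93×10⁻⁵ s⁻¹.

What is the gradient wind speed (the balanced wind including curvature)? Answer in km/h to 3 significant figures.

Around a high, pressure-gradient force acts outward with centrifugal, so Coriolis balances both:
fV = (1/ρ)|∂P/∂n| + V²/R  →  V² − fR·V + fR·V_g = 0
With fR = 5.93×10⁻⁵ × 1606×10³ m = 95.2 m/s:
V = [fR − √((fR)² − 4 fR V_g)]/2 = [95.2 − √(95.2² − 4×95.2×20)]/2 = 28.6 m/s
Supergeostrophic (V > V_g = 20 m/s), as expected around a high.
Converting: 28.6 m/s × 3.6 = 103 km/h

103 km/h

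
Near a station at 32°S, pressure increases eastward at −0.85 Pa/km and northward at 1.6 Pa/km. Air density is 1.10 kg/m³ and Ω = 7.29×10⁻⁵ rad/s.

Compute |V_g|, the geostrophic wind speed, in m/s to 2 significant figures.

Coriolis parameter at 32°S:
f = 2Ω sin φ = 2 × 7.29×10⁻⁵ × sin 32° = 7.73×10⁻⁵ s⁻¹
In the Southern Hemisphere f is negative: f = −7.73×10⁻⁵ s⁻¹.
Component geostrophic relations (x east, y north):
u_g = −(1/(fρ)) ∂P/∂y,  v_g = (1/(fρ)) ∂P/∂x
u_g = −(1.6×10⁻³)/(−7.73×10⁻⁵ × 1.10) = 18.8 m/s;  v_g = (−0.85×10⁻³)/(−7.73×10⁻⁵ × 1.10) = 10.0 m/s
|V_g| = √(u_g² + v_g²) = 21.3 m/s

21 m/s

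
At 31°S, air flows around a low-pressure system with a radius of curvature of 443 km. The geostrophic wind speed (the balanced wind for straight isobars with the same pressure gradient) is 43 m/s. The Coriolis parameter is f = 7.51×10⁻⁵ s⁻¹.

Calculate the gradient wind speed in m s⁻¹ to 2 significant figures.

25 m s⁻¹

Around a low, centrifugal force acts outward with Coriolis, so pressure-gradient force balances both:
(1/ρ)|∂P/∂n| = fV + V²/R  →  V² + fR·V − fR·V_g = 0
With fR = 7.51×10⁻⁵ × 443×10³ m = 33.3 m/s:
V = [−fR + √((fR)² + 4 fR V_g)]/2 = [−33.3 + √(33.3² + 4×33.3×43)]/2 = 24.7 m/s
Subgeostrophic (V < V_g = 43 m/s), as expected around a low.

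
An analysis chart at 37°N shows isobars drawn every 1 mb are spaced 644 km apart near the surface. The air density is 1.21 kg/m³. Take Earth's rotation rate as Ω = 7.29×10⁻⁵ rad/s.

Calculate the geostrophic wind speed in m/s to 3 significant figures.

1.46 m/s

Coriolis parameter at 37°N:
f = 2Ω sin φ = 2 × 7.29×10⁻⁵ × sin 37° = 8.77×10⁻⁵ s⁻¹
Pressure gradient: |∂P/∂n| = 100 Pa / 644000 m = 1.55×10⁻⁴ Pa/m
Geostrophic balance (pressure-gradient force = Coriolis force):
V_g = (1/(fρ)) |∂P/∂n| = 1.55×10⁻⁴ / (8.77×10⁻⁵ × 1.21) = 1.46 m/s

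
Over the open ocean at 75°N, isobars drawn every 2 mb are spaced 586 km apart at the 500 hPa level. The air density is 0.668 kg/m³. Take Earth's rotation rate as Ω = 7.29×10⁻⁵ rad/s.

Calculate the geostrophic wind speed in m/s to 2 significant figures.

3.6 m/s

Coriolis parameter at 75°N:
f = 2Ω sin φ = 2 × 7.29×10⁻⁵ × sin 75° = 1.41×10⁻⁴ s⁻¹
Pressure gradient: |∂P/∂n| = 200 Pa / 586000 m = 3.41×10⁻⁴ Pa/m
Geostrophic balance (pressure-gradient force = Coriolis force):
V_g = (1/(fρ)) |∂P/∂n| = 3.41×10⁻⁴ / (1.41×10⁻⁴ × 0.668) = 3.63 m/s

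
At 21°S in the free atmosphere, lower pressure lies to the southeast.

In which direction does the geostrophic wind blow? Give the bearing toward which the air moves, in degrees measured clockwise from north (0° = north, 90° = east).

045°

The pressure-gradient force points toward the southeast (bearing 135°).
Geostrophic balance: in the Southern Hemisphere the Coriolis force deflects motion to the left, so the geostrophic wind blows 90° to the left of the pressure-gradient force (low pressure on the right).
Rotating 135° by 90° counterclockwise gives 045° — the wind blows toward the northeast.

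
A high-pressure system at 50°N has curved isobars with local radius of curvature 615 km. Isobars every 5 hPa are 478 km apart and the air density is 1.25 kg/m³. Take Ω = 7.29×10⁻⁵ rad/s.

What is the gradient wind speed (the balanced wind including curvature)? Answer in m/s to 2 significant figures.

8.6 m/s

Coriolis parameter at 50°N:
f = 2Ω sin φ = 2 × 7.29×10⁻⁵ × sin 50° = 1.12×10⁻⁴ s⁻¹
Pressure gradient: |∂P/∂n| = 500 Pa / 478000 m = 1.05×10⁻³ Pa/m
Geostrophic speed: V_g = |∂P/∂n|/(fρ) = 1.05×10⁻³/(1.12×10⁻⁴ × 1.25) = 7.49 m/s
Around a high, pressure-gradient force acts outward with centrifugal, so Coriolis balances both:
fV = (1/ρ)|∂P/∂n| + V²/R  →  V² − fR·V + fR·V_g = 0
With fR = 1.12×10⁻⁴ × 615×10³ m = 68.7 m/s:
V = [fR − √((fR)² − 4 fR V_g)]/2 = [68.7 − √(68.7² − 4×68.7×7.49)]/2 = 8.56 m/s
Supergeostrophic (V > V_g = 7.49 m/s), as expected around a high.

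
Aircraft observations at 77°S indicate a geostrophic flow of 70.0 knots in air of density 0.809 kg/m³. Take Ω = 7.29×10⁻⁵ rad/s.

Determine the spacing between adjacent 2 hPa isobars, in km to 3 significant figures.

Coriolis parameter at 77°S:
f = 2Ω sin φ = 2 × 7.29×10⁻⁵ × sin 77° = 1.42×10⁻⁴ s⁻¹
Wind speed in SI: 70.0 knots = 36.0 m/s
Geostrophic balance rearranged: |∂P/∂n| = f ρ V_g
|∂P/∂n| = 1.42×10⁻⁴ × 0.809 × 36.0 = 4.14×10⁻³ Pa/m
Isobar spacing: Δn = ΔP/|∂P/∂n| = 200 Pa / 4.14×10⁻³ Pa/m = 48324 m ≈ 48.3 km

48.3 km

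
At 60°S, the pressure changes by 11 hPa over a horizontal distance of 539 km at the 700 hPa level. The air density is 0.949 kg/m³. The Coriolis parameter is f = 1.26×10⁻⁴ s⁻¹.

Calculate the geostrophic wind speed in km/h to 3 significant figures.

Pressure gradient: |∂P/∂n| = 1100 Pa / 539000 m = 2.04×10⁻³ Pa/m
Geostrophic balance (pressure-gradient force = Coriolis force):
V_g = (1/(fρ)) |∂P/∂n| = 2.04×10⁻³ / (1.26×10⁻⁴ × 0.949) = 17.1 m/s
Converting: 17.1 m/s × 3.6 = 61.4 km/h

61.4 km/h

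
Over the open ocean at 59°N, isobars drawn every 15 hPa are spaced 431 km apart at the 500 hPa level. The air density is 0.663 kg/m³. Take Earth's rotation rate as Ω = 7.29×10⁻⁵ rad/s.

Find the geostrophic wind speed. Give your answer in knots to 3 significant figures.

Coriolis parameter at 59°N:
f = 2Ω sin φ = 2 × 7.29×10⁻⁵ × sin 59° = 1.25×10⁻⁴ s⁻¹
Pressure gradient: |∂P/∂n| = 1500 Pa / 431000 m = 3.48×10⁻³ Pa/m
Geostrophic balance (pressure-gradient force = Coriolis force):
V_g = (1/(fρ)) |∂P/∂n| = 3.48×10⁻³ / (1.25×10⁻⁴ × 0.663) = 42.0 m/s
Converting: 42.0 m/s × 1.944 = 81.6 knots

81.6 knots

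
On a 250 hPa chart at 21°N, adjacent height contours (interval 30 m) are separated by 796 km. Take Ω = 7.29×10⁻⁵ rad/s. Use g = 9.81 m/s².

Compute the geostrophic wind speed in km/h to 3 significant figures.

25.5 km/h

Coriolis parameter at 21°N:
f = 2Ω sin φ = 2 × 7.29×10⁻⁵ × sin 21° = 5.23×10⁻⁵ s⁻¹
Height gradient: |∂Z/∂n| = 30 m / 796000 m = 3.77×10⁻⁵
On a pressure surface, geostrophic balance gives V_g = (g/f)|∂Z/∂n|:
V_g = 9.81 × 3.77×10⁻⁵ / 5.23×10⁻⁵ = 7.08 m/s
Converting: 7.08 m/s × 3.6 = 25.5 km/h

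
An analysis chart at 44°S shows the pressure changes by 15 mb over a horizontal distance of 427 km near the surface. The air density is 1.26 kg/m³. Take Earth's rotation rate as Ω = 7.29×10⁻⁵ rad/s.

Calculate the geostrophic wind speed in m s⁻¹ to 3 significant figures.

Coriolis parameter at 44°S:
f = 2Ω sin φ = 2 × 7.29×10⁻⁵ × sin 44° = 1.01×10⁻⁴ s⁻¹
Pressure gradient: |∂P/∂n| = 1500 Pa / 427000 m = 3.51×10⁻³ Pa/m
Geostrophic balance (pressure-gradient force = Coriolis force):
V_g = (1/(fρ)) |∂P/∂n| = 3.51×10⁻³ / (1.01×10⁻⁴ × 1.26) = 27.5 m/s

27.5 m s⁻¹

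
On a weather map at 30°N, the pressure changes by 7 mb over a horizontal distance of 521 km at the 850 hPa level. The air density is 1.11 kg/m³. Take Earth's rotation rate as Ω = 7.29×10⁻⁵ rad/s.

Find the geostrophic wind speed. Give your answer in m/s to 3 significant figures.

16.6 m/s

Coriolis parameter at 30°N:
f = 2Ω sin φ = 2 × 7.29×10⁻⁵ × sin 30° = 7.29×10⁻⁵ s⁻¹
Pressure gradient: |∂P/∂n| = 700 Pa / 521000 m = 1.34×10⁻³ Pa/m
Geostrophic balance (pressure-gradient force = Coriolis force):
V_g = (1/(fρ)) |∂P/∂n| = 1.34×10⁻³ / (7.29×10⁻⁵ × 1.11) = 16.6 m/s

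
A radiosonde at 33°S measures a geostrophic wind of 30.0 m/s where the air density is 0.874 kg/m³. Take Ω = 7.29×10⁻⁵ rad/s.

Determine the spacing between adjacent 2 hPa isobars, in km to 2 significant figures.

96 km

Coriolis parameter at 33°S:
f = 2Ω sin φ = 2 × 7.29×10⁻⁵ × sin 33° = 7.94×10⁻⁵ s⁻¹
Geostrophic balance rearranged: |∂P/∂n| = f ρ V_g
|∂P/∂n| = 7.94×10⁻⁵ × 0.874 × 30.0 = 2.08×10⁻³ Pa/m
Isobar spacing: Δn = ΔP/|∂P/∂n| = 200 Pa / 2.08×10⁻³ Pa/m = 96057 m ≈ 96 km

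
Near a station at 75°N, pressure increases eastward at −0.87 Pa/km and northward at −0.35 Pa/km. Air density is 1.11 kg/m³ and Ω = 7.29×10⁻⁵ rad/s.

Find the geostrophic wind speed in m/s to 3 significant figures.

Coriolis parameter at 75°N:
f = 2Ω sin φ = 2 × 7.29×10⁻⁵ × sin 75° = 1.41×10⁻⁴ s⁻¹
Component geostrophic relations (x east, y north):
u_g = −(1/(fρ)) ∂P/∂y,  v_g = (1/(fρ)) ∂P/∂x
u_g = −(−0.35×10⁻³)/(1.41×10⁻⁴ × 1.11) = 2.24 m/s;  v_g = (−0.87×10⁻³)/(1.41×10⁻⁴ × 1.11) = −5.57 m/s
|V_g| = √(u_g² + v_g²) = 6.00 m/s

6.00 m/s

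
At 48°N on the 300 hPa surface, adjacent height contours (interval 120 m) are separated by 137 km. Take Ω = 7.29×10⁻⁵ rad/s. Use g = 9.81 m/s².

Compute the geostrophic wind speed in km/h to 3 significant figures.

285 km/h

Coriolis parameter at 48°N:
f = 2Ω sin φ = 2 × 7.29×10⁻⁵ × sin 48° = 1.08×10⁻⁴ s⁻¹
Height gradient: |∂Z/∂n| = 120 m / 137000 m = 8.76×10⁻⁴
On a pressure surface, geostrophic balance gives V_g = (g/f)|∂Z/∂n|:
V_g = 9.81 × 8.76×10⁻⁴ / 1.08×10⁻⁴ = 79.3 m/s
Converting: 79.3 m/s × 3.6 = 285 km/h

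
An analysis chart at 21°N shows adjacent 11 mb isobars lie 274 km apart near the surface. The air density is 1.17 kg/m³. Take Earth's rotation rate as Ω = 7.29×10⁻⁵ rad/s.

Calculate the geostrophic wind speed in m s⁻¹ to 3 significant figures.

65.7 m s⁻¹

Coriolis parameter at 21°N:
f = 2Ω sin φ = 2 × 7.29×10⁻⁵ × sin 21° = 5.23×10⁻⁵ s⁻¹
Pressure gradient: |∂P/∂n| = 1100 Pa / 274000 m = 4.01×10⁻³ Pa/m
Geostrophic balance (pressure-gradient force = Coriolis force):
V_g = (1/(fρ)) |∂P/∂n| = 4.01×10⁻³ / (5.23×10⁻⁵ × 1.17) = 65.7 m/s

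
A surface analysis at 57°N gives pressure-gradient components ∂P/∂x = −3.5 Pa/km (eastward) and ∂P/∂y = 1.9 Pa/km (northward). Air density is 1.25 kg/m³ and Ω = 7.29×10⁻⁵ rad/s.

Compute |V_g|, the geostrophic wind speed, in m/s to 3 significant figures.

26.1 m/s

Coriolis parameter at 57°N:
f = 2Ω sin φ = 2 × 7.29×10⁻⁵ × sin 57° = 1.22×10⁻⁴ s⁻¹
Component geostrophic relations (x east, y north):
u_g = −(1/(fρ)) ∂P/∂y,  v_g = (1/(fρ)) ∂P/∂x
u_g = −(1.9×10⁻³)/(1.22×10⁻⁴ × 1.25) = −12.4 m/s;  v_g = (−3.5×10⁻³)/(1.22×10⁻⁴ × 1.25) = −22.9 m/s
|V_g| = √(u_g² + v_g²) = 26.1 m/s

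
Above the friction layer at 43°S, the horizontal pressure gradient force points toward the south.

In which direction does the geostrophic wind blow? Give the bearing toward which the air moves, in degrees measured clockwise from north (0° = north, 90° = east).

The pressure-gradient force points toward the south (bearing 180°).
Geostrophic balance: in the Southern Hemisphere the Coriolis force deflects motion to the left, so the geostrophic wind blows 90° to the left of the pressure-gradient force (low pressure on the right).
Rotating 180° by 90° counterclockwise gives 090° — the wind blows toward the east.

090°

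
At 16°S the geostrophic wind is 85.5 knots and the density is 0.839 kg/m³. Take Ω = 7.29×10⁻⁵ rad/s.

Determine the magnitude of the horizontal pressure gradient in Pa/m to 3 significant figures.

1.48×10⁻³ Pa/m

Coriolis parameter at 16°S:
f = 2Ω sin φ = 2 × 7.29×10⁻⁵ × sin 16° = 4.02×10⁻⁵ s⁻¹
Wind speed in SI: 85.5 knots = 44.0 m/s
Geostrophic balance rearranged: |∂P/∂n| = f ρ V_g
|∂P/∂n| = 4.02×10⁻⁵ × 0.839 × 44.0 = 1.48×10⁻³ Pa/m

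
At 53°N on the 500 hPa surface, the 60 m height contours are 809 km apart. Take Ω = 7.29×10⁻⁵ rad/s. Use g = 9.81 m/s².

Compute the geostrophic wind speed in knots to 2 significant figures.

12 knots

Coriolis parameter at 53°N:
f = 2Ω sin φ = 2 × 7.29×10⁻⁵ × sin 53° = 1.16×10⁻⁴ s⁻¹
Height gradient: |∂Z/∂n| = 60 m / 809000 m = 7.42×10⁻⁵
On a pressure surface, geostrophic balance gives V_g = (g/f)|∂Z/∂n|:
V_g = 9.81 × 7.42×10⁻⁵ / 1.16×10⁻⁴ = 6.25 m/s
Converting: 6.25 m/s × 1.944 = 12 knots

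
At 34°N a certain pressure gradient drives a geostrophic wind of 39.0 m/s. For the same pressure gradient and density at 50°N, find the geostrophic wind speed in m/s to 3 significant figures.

28.5 m/s

With the same pressure gradient and density, V_g ∝ 1/f ∝ 1/sin φ.
V₂ = V₁ · sin φ₁ / sin φ₂ = 39.0 × sin 34° / sin 50°
V₂ = 39.0 × 0.5592/0.7660 = 28.5 m/s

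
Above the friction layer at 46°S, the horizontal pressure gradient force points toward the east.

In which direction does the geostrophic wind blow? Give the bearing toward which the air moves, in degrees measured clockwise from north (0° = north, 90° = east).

The pressure-gradient force points toward the east (bearing 090°).
Geostrophic balance: in the Southern Hemisphere the Coriolis force deflects motion to the left, so the geostrophic wind blows 90° to the left of the pressure-gradient force (low pressure on the right).
Rotating 090° by 90° counterclockwise gives 000° — the wind blows toward the north.

000°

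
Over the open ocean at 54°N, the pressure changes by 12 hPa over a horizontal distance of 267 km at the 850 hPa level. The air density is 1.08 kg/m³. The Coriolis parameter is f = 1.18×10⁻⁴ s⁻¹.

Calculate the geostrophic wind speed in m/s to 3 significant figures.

Pressure gradient: |∂P/∂n| = 1200 Pa / 267000 m = 4.49×10⁻³ Pa/m
Geostrophic balance (pressure-gradient force = Coriolis force):
V_g = (1/(fρ)) |∂P/∂n| = 4.49×10⁻³ / (1.18×10⁻⁴ × 1.08) = 35.3 m/s

35.3 m/s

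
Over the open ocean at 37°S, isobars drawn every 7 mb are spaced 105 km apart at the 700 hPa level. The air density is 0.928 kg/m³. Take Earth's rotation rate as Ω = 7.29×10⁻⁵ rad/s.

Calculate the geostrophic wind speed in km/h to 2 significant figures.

290 km/h

Coriolis parameter at 37°S:
f = 2Ω sin φ = 2 × 7.29×10⁻⁵ × sin 37° = 8.77×10⁻⁵ s⁻¹
Pressure gradient: |∂P/∂n| = 700 Pa / 105000 m = 6.67×10⁻³ Pa/m
Geostrophic balance (pressure-gradient force = Coriolis force):
V_g = (1/(fρ)) |∂P/∂n| = 6.67×10⁻³ / (8.77×10⁻⁵ × 0.928) = 81.9 m/s
Converting: 81.9 m/s × 3.6 = 290 km/h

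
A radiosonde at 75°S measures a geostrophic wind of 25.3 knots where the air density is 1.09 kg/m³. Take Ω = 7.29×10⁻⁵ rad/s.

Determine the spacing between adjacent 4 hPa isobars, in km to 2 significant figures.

200 km

Coriolis parameter at 75°S:
f = 2Ω sin φ = 2 × 7.29×10⁻⁵ × sin 75° = 1.41×10⁻⁴ s⁻¹
Wind speed in SI: 25.3 knots = 13.0 m/s
Geostrophic balance rearranged: |∂P/∂n| = f ρ V_g
|∂P/∂n| = 1.41×10⁻⁴ × 1.09 × 13.0 = 2.00×10⁻³ Pa/m
Isobar spacing: Δn = ΔP/|∂P/∂n| = 400 Pa / 2.00×10⁻³ Pa/m = 200204 m ≈ 200 km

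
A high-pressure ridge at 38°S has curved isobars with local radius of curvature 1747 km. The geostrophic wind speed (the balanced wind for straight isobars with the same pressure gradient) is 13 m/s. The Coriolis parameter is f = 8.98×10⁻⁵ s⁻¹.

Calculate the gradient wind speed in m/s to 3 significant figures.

14.3 m/s

Around a high, pressure-gradient force acts outward with centrifugal, so Coriolis balances both:
fV = (1/ρ)|∂P/∂n| + V²/R  →  V² − fR·V + fR·V_g = 0
With fR = 8.98×10⁻⁵ × 1747×10³ m = 157 m/s:
V = [fR − √((fR)² − 4 fR V_g)]/2 = [157 − √(157² − 4×157×13)]/2 = 14.3 m/s
Supergeostrophic (V > V_g = 13 m/s), as expected around a high.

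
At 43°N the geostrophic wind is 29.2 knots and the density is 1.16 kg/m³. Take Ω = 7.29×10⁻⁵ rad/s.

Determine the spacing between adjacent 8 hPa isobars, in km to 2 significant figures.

460 km

Coriolis parameter at 43°N:
f = 2Ω sin φ = 2 × 7.29×10⁻⁵ × sin 43° = 9.94×10⁻⁵ s⁻¹
Wind speed in SI: 29.2 knots = 15.0 m/s
Geostrophic balance rearranged: |∂P/∂n| = f ρ V_g
|∂P/∂n| = 9.94×10⁻⁵ × 1.16 × 15.0 = 1.73×10⁻³ Pa/m
Isobar spacing: Δn = ΔP/|∂P/∂n| = 800 Pa / 1.73×10⁻³ Pa/m = 461711 m ≈ 460 km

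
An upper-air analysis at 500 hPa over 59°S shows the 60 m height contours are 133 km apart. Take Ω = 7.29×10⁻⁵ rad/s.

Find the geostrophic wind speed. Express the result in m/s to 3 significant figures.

35.4 m/s

Coriolis parameter at 59°S:
f = 2Ω sin φ = 2 × 7.29×10⁻⁵ × sin 59° = 1.25×10⁻⁴ s⁻¹
Height gradient: |∂Z/∂n| = 60 m / 133000 m = 4.51×10⁻⁴
On a pressure surface, geostrophic balance gives V_g = (g/f)|∂Z/∂n|:
V_g = 9.81 × 4.51×10⁻⁴ / 1.25×10⁻⁴ = 35.4 m/s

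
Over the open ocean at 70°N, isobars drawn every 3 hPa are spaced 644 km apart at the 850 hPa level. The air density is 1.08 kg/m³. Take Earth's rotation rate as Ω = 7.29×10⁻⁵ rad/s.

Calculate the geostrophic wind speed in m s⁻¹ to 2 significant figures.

3.1 m s⁻¹

Coriolis parameter at 70°N:
f = 2Ω sin φ = 2 × 7.29×10⁻⁵ × sin 70° = 1.37×10⁻⁴ s⁻¹
Pressure gradient: |∂P/∂n| = 300 Pa / 644000 m = 4.66×10⁻⁴ Pa/m
Geostrophic balance (pressure-gradient force = Coriolis force):
V_g = (1/(fρ)) |∂P/∂n| = 4.66×10⁻⁴ / (1.37×10⁻⁴ × 1.08) = 3.15 m/s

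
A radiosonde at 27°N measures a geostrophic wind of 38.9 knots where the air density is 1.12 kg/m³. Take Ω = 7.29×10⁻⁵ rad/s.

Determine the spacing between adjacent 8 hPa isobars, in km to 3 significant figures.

Coriolis parameter at 27°N:
f = 2Ω sin φ = 2 × 7.29×10⁻⁵ × sin 27° = 6.62×10⁻⁵ s⁻¹
Wind speed in SI: 38.9 knots = 20.0 m/s
Geostrophic balance rearranged: |∂P/∂n| = f ρ V_g
|∂P/∂n| = 6.62×10⁻⁵ × 1.12 × 20.0 = 1.48×10⁻³ Pa/m
Isobar spacing: Δn = ΔP/|∂P/∂n| = 800 Pa / 1.48×10⁻³ Pa/m = 539237 m ≈ 539 km

539 km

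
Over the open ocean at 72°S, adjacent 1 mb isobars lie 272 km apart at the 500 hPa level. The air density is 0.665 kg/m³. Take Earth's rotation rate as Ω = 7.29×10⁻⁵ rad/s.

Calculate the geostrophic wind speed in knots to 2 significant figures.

Coriolis parameter at 72°S:
f = 2Ω sin φ = 2 × 7.29×10⁻⁵ × sin 72° = 1.39×10⁻⁴ s⁻¹
Pressure gradient: |∂P/∂n| = 100 Pa / 272000 m = 3.68×10⁻⁴ Pa/m
Geostrophic balance (pressure-gradient force = Coriolis force):
V_g = (1/(fρ)) |∂P/∂n| = 3.68×10⁻⁴ / (1.39×10⁻⁴ × 0.665) = 3.99 m/s
Converting: 3.99 m/s × 1.944 = 7.8 knots

7.8 knots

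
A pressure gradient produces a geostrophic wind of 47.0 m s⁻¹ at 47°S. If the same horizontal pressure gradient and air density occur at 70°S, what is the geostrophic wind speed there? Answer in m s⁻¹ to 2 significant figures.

37 m s⁻¹

With the same pressure gradient and density, V_g ∝ 1/f ∝ 1/sin φ.
V₂ = V₁ · sin φ₁ / sin φ₂ = 47.0 × sin 47° / sin 70°
V₂ = 47.0 × 0.7314/0.9397 = 37 m s⁻¹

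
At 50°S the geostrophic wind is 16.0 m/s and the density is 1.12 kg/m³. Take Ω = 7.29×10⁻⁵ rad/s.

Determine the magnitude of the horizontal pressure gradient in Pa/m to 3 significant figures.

Coriolis parameter at 50°S:
f = 2Ω sin φ = 2 × 7.29×10⁻⁵ × sin 50° = 1.12×10⁻⁴ s⁻¹
Geostrophic balance rearranged: |∂P/∂n| = f ρ V_g
|∂P/∂n| = 1.12×10⁻⁴ × 1.12 × 16.0 = 2.00×10⁻³ Pa/m

2.00×10⁻³ Pa/m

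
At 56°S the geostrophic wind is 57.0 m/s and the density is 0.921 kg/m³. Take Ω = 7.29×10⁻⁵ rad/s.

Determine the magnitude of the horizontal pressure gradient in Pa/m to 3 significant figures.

6.35×10⁻³ Pa/m

Coriolis parameter at 56°S:
f = 2Ω sin φ = 2 × 7.29×10⁻⁵ × sin 56° = 1.21×10⁻⁴ s⁻¹
Geostrophic balance rearranged: |∂P/∂n| = f ρ V_g
|∂P/∂n| = 1.21×10⁻⁴ × 0.921 × 57.0 = 6.35×10⁻³ Pa/m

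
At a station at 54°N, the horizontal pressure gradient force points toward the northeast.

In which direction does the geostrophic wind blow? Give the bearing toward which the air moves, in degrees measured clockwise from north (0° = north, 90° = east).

The pressure-gradient force points toward the northeast (bearing 045°).
Geostrophic balance: in the Northern Hemisphere the Coriolis force deflects motion to the right, so the geostrophic wind blows 90° to the right of the pressure-gradient force (low pressure on the left).
Rotating 045° by 90° clockwise gives 135° — the wind blows toward the southeast.

135°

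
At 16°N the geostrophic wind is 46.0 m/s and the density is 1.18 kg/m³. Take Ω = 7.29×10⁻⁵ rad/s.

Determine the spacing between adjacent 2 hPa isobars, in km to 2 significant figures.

Coriolis parameter at 16°N:
f = 2Ω sin φ = 2 × 7.29×10⁻⁵ × sin 16° = 4.02×10⁻⁵ s⁻¹
Geostrophic balance rearranged: |∂P/∂n| = f ρ V_g
|∂P/∂n| = 4.02×10⁻⁵ × 1.18 × 46.0 = 2.18×10⁻³ Pa/m
Isobar spacing: Δn = ΔP/|∂P/∂n| = 200 Pa / 2.18×10⁻³ Pa/m = 91684 m ≈ 92 km

92 km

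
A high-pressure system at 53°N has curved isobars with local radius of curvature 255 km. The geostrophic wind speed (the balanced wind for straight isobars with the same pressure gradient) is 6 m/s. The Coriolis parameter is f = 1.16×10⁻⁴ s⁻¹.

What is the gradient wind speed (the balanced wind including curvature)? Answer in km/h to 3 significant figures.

30.1 km/h

Around a high, pressure-gradient force acts outward with centrifugal, so Coriolis balances both:
fV = (1/ρ)|∂P/∂n| + V²/R  →  V² − fR·V + fR·V_g = 0
With fR = 1.16×10⁻⁴ × 255×10³ m = 29.6 m/s:
V = [fR − √((fR)² − 4 fR V_g)]/2 = [29.6 − √(29.6² − 4×29.6×6)]/2 = 8.37 m/s
Supergeostrophic (V > V_g = 6 m/s), as expected around a high.
Converting: 8.37 m/s × 3.6 = 30.1 km/h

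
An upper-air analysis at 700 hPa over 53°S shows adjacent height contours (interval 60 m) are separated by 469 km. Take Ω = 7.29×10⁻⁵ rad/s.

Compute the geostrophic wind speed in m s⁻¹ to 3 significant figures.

Coriolis parameter at 53°S:
f = 2Ω sin φ = 2 × 7.29×10⁻⁵ × sin 53° = 1.16×10⁻⁴ s⁻¹
Height gradient: |∂Z/∂n| = 60 m / 469000 m = 1.28×10⁻⁴
On a pressure surface, geostrophic balance gives V_g = (g/f)|∂Z/∂n|:
V_g = 9.81 × 1.28×10⁻⁴ / 1.16×10⁻⁴ = 10.8 m/s

10.8 m s⁻¹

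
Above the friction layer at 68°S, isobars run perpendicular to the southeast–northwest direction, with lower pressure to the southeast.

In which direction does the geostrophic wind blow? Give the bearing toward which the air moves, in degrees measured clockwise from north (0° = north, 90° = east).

045°

The pressure-gradient force points toward the southeast (bearing 135°).
Geostrophic balance: in the Southern Hemisphere the Coriolis force deflects motion to the left, so the geostrophic wind blows 90° to the left of the pressure-gradient force (low pressure on the right).
Rotating 135° by 90° counterclockwise gives 045° — the wind blows toward the northeast.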